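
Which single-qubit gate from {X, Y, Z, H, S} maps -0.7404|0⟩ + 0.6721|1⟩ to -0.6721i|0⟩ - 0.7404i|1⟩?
Y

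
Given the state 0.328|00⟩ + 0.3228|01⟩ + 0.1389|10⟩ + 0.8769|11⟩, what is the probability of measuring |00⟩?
0.1076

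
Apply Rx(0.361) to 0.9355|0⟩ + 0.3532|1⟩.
(0.9203 - 0.06341i)|0⟩ + (0.3475 - 0.1679i)|1⟩

Rx(0.361) = [[cos(θ/2), −i·sin(θ/2)], [−i·sin(θ/2), cos(θ/2)]]; θ = 0.361, cos(θ/2) ≈ 0.983754, sin(θ/2) ≈ 0.179521.
With a = amp(|0⟩) = 0.9355 and b = amp(|1⟩) = 0.3532:
new amp(|0⟩) = (0.983754)·a + (-0.179521i)·b = (0.9203 - 0.06341i)
new amp(|1⟩) = (-0.179521i)·a + (0.983754)·b = (0.3475 - 0.1679i)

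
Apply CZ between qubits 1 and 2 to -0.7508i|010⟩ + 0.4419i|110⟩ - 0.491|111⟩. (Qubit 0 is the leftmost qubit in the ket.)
-0.7508i|010⟩ + 0.4419i|110⟩ + 0.491|111⟩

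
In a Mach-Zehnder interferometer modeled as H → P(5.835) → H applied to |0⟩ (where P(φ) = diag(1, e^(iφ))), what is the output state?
(0.9506 - 0.2167i)|0⟩ + (0.04938 + 0.2167i)|1⟩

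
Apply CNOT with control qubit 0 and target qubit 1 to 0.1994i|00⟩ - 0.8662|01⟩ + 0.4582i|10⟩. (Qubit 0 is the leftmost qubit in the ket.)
0.1994i|00⟩ - 0.8662|01⟩ + 0.4582i|11⟩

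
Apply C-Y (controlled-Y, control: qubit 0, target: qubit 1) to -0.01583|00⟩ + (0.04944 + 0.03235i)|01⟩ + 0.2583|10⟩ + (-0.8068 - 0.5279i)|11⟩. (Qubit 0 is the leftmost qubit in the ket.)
-0.01583|00⟩ + (0.04944 + 0.03235i)|01⟩ + (-0.5279 + 0.8068i)|10⟩ + 0.2583i|11⟩

C-Y leaves the control-|0⟩ kets |00⟩, |01⟩ unchanged and applies Y to qubit 1 on the control-|1⟩ pair (|10⟩, |11⟩).
Y = [[0, -i], [i, 0]].
With a = amp(|10⟩) = 0.2583 and b = amp(|11⟩) = (-0.8068 - 0.5279i):
new amp(|10⟩) = (-i)·b = (-0.5279 + 0.8068i)
new amp(|11⟩) = (i)·a = 0.2583i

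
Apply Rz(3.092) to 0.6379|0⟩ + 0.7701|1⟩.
(0.01582 - 0.6377i)|0⟩ + (0.01909 + 0.7699i)|1⟩

Rz(3.092) = [[e^(−iθ/2), 0], [0, e^(iθ/2)]] with e^(±iθ/2) = cos(θ/2) ± i·sin(θ/2); θ = 3.092, cos(θ/2) ≈ 0.0247938, sin(θ/2) ≈ 0.999693.
With a = amp(|0⟩) = 0.6379 and b = amp(|1⟩) = 0.7701:
new amp(|0⟩) = (0.0247938 - 0.999693i)·a = (0.01582 - 0.6377i)
new amp(|1⟩) = (0.0247938 + 0.999693i)·b = (0.01909 + 0.7699i)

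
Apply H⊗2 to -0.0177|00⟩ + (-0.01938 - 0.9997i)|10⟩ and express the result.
(-0.01854 - 0.4999i)|00⟩ + (-0.01854 - 0.4999i)|01⟩ + (0.00084 + 0.4999i)|10⟩ + (0.00084 + 0.4999i)|11⟩

H⊗2 gives amp(|y⟩) = (1/2) Σ_x (−1)^(x·y) amp(|x⟩), where x·y is the number of positions in which both x and y have a 1.
|00⟩: (-0.0177 + (-0.01938 - 0.9997i))/2 = (-0.01854 - 0.4999i)
|01⟩: (-0.0177 + (-0.01938 - 0.9997i))/2 = (-0.01854 - 0.4999i)
|10⟩: (-0.0177 - (-0.01938 - 0.9997i))/2 = (0.00084 + 0.4999i)
|11⟩: (-0.0177 - (-0.01938 - 0.9997i))/2 = (0.00084 + 0.4999i)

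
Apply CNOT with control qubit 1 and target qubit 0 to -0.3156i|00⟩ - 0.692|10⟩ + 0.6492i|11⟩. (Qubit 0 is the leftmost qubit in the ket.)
-0.3156i|00⟩ + 0.6492i|01⟩ - 0.692|10⟩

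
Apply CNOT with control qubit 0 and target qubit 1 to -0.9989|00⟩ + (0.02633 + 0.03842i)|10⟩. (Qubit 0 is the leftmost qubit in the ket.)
-0.9989|00⟩ + (0.02633 + 0.03842i)|11⟩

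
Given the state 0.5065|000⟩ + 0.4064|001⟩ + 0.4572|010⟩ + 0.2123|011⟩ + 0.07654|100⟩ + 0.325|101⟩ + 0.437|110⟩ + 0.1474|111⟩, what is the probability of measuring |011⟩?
0.04507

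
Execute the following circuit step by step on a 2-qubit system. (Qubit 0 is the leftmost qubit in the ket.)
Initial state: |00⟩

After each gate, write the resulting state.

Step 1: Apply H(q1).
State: 1/√2|00⟩ + 1/√2|01⟩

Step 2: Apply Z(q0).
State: 1/√2|00⟩ + 1/√2|01⟩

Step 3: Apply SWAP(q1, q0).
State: 1/√2|00⟩ + 1/√2|10⟩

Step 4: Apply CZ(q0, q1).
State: 1/√2|00⟩ + 1/√2|10⟩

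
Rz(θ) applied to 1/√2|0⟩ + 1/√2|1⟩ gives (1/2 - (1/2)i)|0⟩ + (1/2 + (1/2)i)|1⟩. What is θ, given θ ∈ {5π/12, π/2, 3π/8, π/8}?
π/2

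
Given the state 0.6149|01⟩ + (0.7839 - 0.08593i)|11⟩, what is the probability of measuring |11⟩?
0.6219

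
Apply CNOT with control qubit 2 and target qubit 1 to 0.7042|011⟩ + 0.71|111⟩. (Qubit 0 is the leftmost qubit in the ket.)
0.7042|001⟩ + 0.71|101⟩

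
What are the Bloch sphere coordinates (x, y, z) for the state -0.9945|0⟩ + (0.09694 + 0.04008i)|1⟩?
(-0.1928, -0.07972, 0.978)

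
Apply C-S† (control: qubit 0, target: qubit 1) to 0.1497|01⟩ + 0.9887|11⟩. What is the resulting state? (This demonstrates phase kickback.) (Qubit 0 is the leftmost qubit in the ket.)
0.1497|01⟩ - 0.9887i|11⟩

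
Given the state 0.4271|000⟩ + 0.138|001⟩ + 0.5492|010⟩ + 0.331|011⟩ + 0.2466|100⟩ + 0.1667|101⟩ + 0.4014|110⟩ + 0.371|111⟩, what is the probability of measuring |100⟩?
0.06081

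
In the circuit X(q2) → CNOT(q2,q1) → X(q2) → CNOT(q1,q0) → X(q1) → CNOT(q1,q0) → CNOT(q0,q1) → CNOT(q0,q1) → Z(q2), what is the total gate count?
9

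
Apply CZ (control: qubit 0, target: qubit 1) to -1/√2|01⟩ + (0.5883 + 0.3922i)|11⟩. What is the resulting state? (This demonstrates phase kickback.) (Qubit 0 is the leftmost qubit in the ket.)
-1/√2|01⟩ + (-0.5883 - 0.3922i)|11⟩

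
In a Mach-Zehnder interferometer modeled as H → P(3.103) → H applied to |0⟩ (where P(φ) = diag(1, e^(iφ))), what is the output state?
(0.0003723 + 0.01929i)|0⟩ + (0.9996 - 0.01929i)|1⟩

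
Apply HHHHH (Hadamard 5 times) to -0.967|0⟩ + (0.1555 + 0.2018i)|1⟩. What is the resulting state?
(-0.5738 + 0.1427i)|0⟩ + (-0.7937 - 0.1427i)|1⟩

H² = I, so H^5 = H: a single Hadamard. With (a, b) = (-0.967, (0.1555 + 0.2018i)), H gives ((a + b)/√2, (a − b)/√2) = ((-0.5738 + 0.1427i), (-0.7937 - 0.1427i)).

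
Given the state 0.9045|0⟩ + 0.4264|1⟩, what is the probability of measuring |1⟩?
0.1818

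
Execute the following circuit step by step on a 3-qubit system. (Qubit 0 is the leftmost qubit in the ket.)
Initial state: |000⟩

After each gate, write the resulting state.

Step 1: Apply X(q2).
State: |001⟩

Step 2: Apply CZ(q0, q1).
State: |001⟩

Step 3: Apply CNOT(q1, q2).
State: |001⟩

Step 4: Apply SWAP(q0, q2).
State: |100⟩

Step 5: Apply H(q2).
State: 1/√2|100⟩ + 1/√2|101⟩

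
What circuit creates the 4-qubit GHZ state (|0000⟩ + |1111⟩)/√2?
H(q0) → CNOT(q0,q1) → CNOT(q0,q2) → CNOT(q0,q3)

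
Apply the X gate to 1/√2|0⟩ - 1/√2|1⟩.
-1/√2|0⟩ + 1/√2|1⟩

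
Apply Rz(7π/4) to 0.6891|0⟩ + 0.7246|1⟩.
(-0.6366 - 0.2637i)|0⟩ + (-0.6694 + 0.2773i)|1⟩

Rz(7π/4) = [[e^(−iθ/2), 0], [0, e^(iθ/2)]] with e^(±iθ/2) = cos(θ/2) ± i·sin(θ/2); θ = 7π/4, cos(θ/2) ≈ -0.92388, sin(θ/2) ≈ 0.382683.
With a = amp(|0⟩) = 0.6891 and b = amp(|1⟩) = 0.7246:
new amp(|0⟩) = (-0.92388 - 0.382683i)·a = (-0.6366 - 0.2637i)
new amp(|1⟩) = (-0.92388 + 0.382683i)·b = (-0.6694 + 0.2773i)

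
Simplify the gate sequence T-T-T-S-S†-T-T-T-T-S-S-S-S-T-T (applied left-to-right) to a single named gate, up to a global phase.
T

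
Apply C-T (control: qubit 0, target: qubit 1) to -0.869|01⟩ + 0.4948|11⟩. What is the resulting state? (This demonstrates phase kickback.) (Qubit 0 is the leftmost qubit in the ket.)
-0.869|01⟩ + (0.3499 + 0.3499i)|11⟩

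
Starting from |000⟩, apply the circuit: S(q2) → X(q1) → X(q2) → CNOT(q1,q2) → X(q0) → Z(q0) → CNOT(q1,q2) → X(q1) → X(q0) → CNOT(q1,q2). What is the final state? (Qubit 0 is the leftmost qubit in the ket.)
-|001⟩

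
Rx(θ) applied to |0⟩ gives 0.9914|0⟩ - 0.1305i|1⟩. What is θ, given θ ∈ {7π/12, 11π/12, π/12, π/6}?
π/12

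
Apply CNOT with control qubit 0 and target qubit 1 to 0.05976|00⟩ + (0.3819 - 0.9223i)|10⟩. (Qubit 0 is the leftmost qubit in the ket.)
0.05976|00⟩ + (0.3819 - 0.9223i)|11⟩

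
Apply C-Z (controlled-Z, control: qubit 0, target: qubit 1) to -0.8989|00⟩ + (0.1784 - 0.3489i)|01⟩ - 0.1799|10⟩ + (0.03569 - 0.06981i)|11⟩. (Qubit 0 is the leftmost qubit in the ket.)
-0.8989|00⟩ + (0.1784 - 0.3489i)|01⟩ - 0.1799|10⟩ + (-0.03569 + 0.06981i)|11⟩

C-Z leaves the control-|0⟩ kets |00⟩, |01⟩ unchanged and applies Z to qubit 1 on the control-|1⟩ pair (|10⟩, |11⟩).
Z = [[1, 0], [0, -1]].
With a = amp(|10⟩) = -0.1799 and b = amp(|11⟩) = (0.03569 - 0.06981i):
new amp(|10⟩) = (1)·a = -0.1799
new amp(|11⟩) = (-1)·b = (-0.03569 + 0.06981i)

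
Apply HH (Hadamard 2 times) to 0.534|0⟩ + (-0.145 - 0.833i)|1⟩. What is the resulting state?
0.534|0⟩ + (-0.145 - 0.833i)|1⟩

H² = I, so an even number of Hadamards cancels: H^2 = I and the state is unchanged.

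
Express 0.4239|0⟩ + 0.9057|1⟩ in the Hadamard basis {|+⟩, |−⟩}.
0.9402|+⟩ - 0.3407|−⟩

With |ψ⟩ = α|0⟩ + β|1⟩, the Hadamard-basis coefficients are ⟨+|ψ⟩ = (α + β)/√2 and ⟨−|ψ⟩ = (α − β)/√2.
Here α = 0.4239, β = 0.9057: (α + β)/√2 = 0.9402, (α − β)/√2 = -0.3407.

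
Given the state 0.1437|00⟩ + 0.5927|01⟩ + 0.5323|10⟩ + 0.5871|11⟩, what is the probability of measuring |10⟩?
0.2833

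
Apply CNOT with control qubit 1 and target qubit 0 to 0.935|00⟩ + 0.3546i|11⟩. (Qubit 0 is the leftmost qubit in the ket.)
0.935|00⟩ + 0.3546i|01⟩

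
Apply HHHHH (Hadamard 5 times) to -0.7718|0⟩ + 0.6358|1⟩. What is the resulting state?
-0.09617|0⟩ - 0.9953|1⟩

H² = I, so H^5 = H: a single Hadamard. With (a, b) = (-0.7718, 0.6358), H gives ((a + b)/√2, (a − b)/√2) = (-0.09617, -0.9953).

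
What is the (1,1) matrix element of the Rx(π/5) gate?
0.9511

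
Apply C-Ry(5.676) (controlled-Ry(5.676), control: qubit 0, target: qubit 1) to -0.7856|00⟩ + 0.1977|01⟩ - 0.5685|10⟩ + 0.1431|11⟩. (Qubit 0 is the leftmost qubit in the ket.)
-0.7856|00⟩ + 0.1977|01⟩ + 0.4997|10⟩ - 0.3065|11⟩

C-Ry(5.676) leaves the control-|0⟩ kets |00⟩, |01⟩ unchanged and applies Ry(5.676) to qubit 1 on the control-|1⟩ pair (|10⟩, |11⟩).
Ry(5.676) = [[cos(θ/2), −sin(θ/2)], [sin(θ/2), cos(θ/2)]]; θ = 5.676, cos(θ/2) ≈ -0.954269, sin(θ/2) ≈ 0.29895.
With a = amp(|10⟩) = -0.5685 and b = amp(|11⟩) = 0.1431:
new amp(|10⟩) = (-0.954269)·a + (-0.29895)·b = 0.4997
new amp(|11⟩) = (0.29895)·a + (-0.954269)·b = -0.3065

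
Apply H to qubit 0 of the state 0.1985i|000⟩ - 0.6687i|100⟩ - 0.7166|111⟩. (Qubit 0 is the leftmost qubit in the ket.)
-0.3325i|000⟩ - 0.5067|011⟩ + 0.6132i|100⟩ + 0.5067|111⟩

H on qubit 0 mixes each pair of kets that differ only in qubit 0: amplitudes (a, b) of (|…0…⟩, |…1…⟩) become ((a + b)/√2, (a − b)/√2). Kets absent from the input have amplitude 0.
(|000⟩, |100⟩): (a, b) = (0.1985i, -0.6687i) → (-0.3325i, 0.6132i)
(|011⟩, |111⟩): (a, b) = (0, -0.7166) → (-0.5067, 0.5067)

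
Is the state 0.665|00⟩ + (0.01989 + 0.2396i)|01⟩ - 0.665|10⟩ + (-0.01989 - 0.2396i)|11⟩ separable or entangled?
Separable

Writing the state as a|00⟩ + b|01⟩ + c|10⟩ + d|11⟩, it is a product state iff ad − bc = 0.
Here (a, b, c, d) = (0.665, (0.01989 + 0.2396i), -0.665, (-0.01989 - 0.2396i)): ad − bc = (0.665)(-0.01989 - 0.2396i) − (0.01989 + 0.2396i)(-0.665) = 0, so the state is separable.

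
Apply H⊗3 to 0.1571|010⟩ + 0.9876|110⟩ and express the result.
0.4047|000⟩ + 0.4047|001⟩ - 0.4047|010⟩ - 0.4047|011⟩ - 0.2936|100⟩ - 0.2936|101⟩ + 0.2936|110⟩ + 0.2936|111⟩

H⊗3 gives amp(|y⟩) = (1/2√2) Σ_x (−1)^(x·y) amp(|x⟩), where x·y is the number of positions in which both x and y have a 1.
|000⟩: (0.1571 + 0.9876)/(2√2) = 0.4047
|001⟩: (0.1571 + 0.9876)/(2√2) = 0.4047
|010⟩: (-0.1571 - 0.9876)/(2√2) = -0.4047
|011⟩: (-0.1571 - 0.9876)/(2√2) = -0.4047
|100⟩: (0.1571 - 0.9876)/(2√2) = -0.2936
|101⟩: (0.1571 - 0.9876)/(2√2) = -0.2936
|110⟩: (-0.1571 + 0.9876)/(2√2) = 0.2936
|111⟩: (-0.1571 + 0.9876)/(2√2) = 0.2936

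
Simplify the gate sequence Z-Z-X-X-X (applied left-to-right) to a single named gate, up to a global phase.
X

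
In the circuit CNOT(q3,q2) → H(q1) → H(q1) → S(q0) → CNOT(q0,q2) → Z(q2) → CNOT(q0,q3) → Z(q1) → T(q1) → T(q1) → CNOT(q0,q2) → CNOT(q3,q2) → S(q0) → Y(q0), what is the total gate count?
14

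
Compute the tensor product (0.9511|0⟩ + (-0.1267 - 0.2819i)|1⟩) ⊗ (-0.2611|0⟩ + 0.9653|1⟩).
-0.2483|00⟩ + 0.9181|01⟩ + (0.03308 + 0.0736i)|10⟩ + (-0.1223 - 0.2721i)|11⟩

amp(|b₁b₂…⟩) = product of the factor amplitudes for bits b₁, b₂, …; only kets whose every factor amplitude is nonzero survive.
|00⟩: (0.9511)(-0.2611) = -0.2483
|01⟩: (0.9511)(0.9653) = 0.9181
|10⟩: (-0.1267 - 0.2819i)(-0.2611) = (0.03308 + 0.0736i)
|11⟩: (-0.1267 - 0.2819i)(0.9653) = (-0.1223 - 0.2721i)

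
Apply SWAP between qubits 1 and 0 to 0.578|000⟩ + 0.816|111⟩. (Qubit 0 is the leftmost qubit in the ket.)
0.578|000⟩ + 0.816|111⟩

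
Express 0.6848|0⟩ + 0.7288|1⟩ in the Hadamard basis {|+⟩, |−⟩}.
0.9996|+⟩ - 0.03111|−⟩

With |ψ⟩ = α|0⟩ + β|1⟩, the Hadamard-basis coefficients are ⟨+|ψ⟩ = (α + β)/√2 and ⟨−|ψ⟩ = (α − β)/√2.
Here α = 0.6848, β = 0.7288: (α + β)/√2 = 0.9996, (α − β)/√2 = -0.03111.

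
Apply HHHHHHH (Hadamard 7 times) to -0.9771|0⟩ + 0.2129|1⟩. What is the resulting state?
-0.5404|0⟩ - 0.8415|1⟩

H² = I, so H^7 = H: a single Hadamard. With (a, b) = (-0.9771, 0.2129), H gives ((a + b)/√2, (a − b)/√2) = (-0.5404, -0.8415).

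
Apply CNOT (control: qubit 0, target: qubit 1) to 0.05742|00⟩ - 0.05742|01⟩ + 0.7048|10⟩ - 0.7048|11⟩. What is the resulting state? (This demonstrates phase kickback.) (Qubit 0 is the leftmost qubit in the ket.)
0.05742|00⟩ - 0.05742|01⟩ - 0.7048|10⟩ + 0.7048|11⟩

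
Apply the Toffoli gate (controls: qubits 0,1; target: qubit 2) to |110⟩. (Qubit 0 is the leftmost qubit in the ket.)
|111⟩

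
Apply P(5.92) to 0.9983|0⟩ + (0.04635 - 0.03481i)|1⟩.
0.9983|0⟩ + (0.03096 - 0.04901i)|1⟩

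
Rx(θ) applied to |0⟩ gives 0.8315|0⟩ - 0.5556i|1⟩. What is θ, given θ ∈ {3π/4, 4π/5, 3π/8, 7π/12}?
3π/8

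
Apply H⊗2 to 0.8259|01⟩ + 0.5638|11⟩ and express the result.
0.6949|00⟩ - 0.6949|01⟩ + 0.1311|10⟩ - 0.1311|11⟩

H⊗2 gives amp(|y⟩) = (1/2) Σ_x (−1)^(x·y) amp(|x⟩), where x·y is the number of positions in which both x and y have a 1.
|00⟩: (0.8259 + 0.5638)/2 = 0.6949
|01⟩: (-0.8259 - 0.5638)/2 = -0.6949
|10⟩: (0.8259 - 0.5638)/2 = 0.1311
|11⟩: (-0.8259 + 0.5638)/2 = -0.1311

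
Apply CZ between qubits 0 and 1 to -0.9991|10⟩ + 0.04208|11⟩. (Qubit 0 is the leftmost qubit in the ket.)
-0.9991|10⟩ - 0.04208|11⟩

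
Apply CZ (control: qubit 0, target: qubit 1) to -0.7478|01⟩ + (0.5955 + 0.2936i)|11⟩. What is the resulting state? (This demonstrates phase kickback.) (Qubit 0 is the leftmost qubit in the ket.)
-0.7478|01⟩ + (-0.5955 - 0.2936i)|11⟩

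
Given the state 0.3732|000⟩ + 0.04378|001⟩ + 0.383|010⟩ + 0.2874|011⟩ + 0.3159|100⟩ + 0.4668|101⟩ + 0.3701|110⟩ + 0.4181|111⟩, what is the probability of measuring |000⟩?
0.1393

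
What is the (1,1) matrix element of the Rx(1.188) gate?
0.8287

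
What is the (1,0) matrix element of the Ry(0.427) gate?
0.2119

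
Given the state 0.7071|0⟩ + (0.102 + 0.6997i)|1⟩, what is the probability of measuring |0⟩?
0.5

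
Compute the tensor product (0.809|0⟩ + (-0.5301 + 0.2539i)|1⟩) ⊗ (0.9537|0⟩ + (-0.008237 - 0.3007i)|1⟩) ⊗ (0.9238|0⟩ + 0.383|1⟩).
0.7128|000⟩ + 0.2955|001⟩ + (-0.006156 - 0.2247i)|010⟩ + (-0.002552 - 0.09317i)|011⟩ + (-0.467 + 0.2237i)|100⟩ + (-0.1936 + 0.09274i)|101⟩ + (0.07456 + 0.1453i)|110⟩ + (0.03091 + 0.06025i)|111⟩

amp(|b₁b₂…⟩) = product of the factor amplitudes for bits b₁, b₂, …; only kets whose every factor amplitude is nonzero survive.
|000⟩: (0.809)(0.9537)(0.9238) = 0.7128
|001⟩: (0.809)(0.9537)(0.383) = 0.2955
|010⟩: (0.809)(-0.008237 - 0.3007i)(0.9238) = (-0.006156 - 0.2247i)
|011⟩: (0.809)(-0.008237 - 0.3007i)(0.383) = (-0.002552 - 0.09317i)
|100⟩: (-0.5301 + 0.2539i)(0.9537)(0.9238) = (-0.467 + 0.2237i)
|101⟩: (-0.5301 + 0.2539i)(0.9537)(0.383) = (-0.1936 + 0.09274i)
|110⟩: (-0.5301 + 0.2539i)(-0.008237 - 0.3007i)(0.9238) = (0.07456 + 0.1453i)
|111⟩: (-0.5301 + 0.2539i)(-0.008237 - 0.3007i)(0.383) = (0.03091 + 0.06025i)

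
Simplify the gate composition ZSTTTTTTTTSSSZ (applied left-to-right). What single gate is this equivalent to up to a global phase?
I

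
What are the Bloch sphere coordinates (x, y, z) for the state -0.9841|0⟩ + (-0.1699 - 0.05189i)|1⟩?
(0.3344, 0.1021, 0.9369)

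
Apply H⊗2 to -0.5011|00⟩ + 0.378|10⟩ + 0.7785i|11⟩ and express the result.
(-0.06155 + 0.3893i)|00⟩ + (-0.06155 - 0.3893i)|01⟩ + (-0.4396 - 0.3893i)|10⟩ + (-0.4396 + 0.3893i)|11⟩

H⊗2 gives amp(|y⟩) = (1/2) Σ_x (−1)^(x·y) amp(|x⟩), where x·y is the number of positions in which both x and y have a 1.
|00⟩: (-0.5011 + 0.378 + 0.7785i)/2 = (-0.06155 + 0.3893i)
|01⟩: (-0.5011 + 0.378 - 0.7785i)/2 = (-0.06155 - 0.3893i)
|10⟩: (-0.5011 - 0.378 - 0.7785i)/2 = (-0.4396 - 0.3893i)
|11⟩: (-0.5011 - 0.378 + 0.7785i)/2 = (-0.4396 + 0.3893i)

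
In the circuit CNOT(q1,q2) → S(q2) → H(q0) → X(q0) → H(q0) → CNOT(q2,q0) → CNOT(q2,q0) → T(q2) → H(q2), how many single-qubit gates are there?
6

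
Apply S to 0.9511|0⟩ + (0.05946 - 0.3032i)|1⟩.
0.9511|0⟩ + (0.3032 + 0.05946i)|1⟩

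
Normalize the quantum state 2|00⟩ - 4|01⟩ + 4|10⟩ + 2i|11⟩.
0.3162|00⟩ - 0.6325|01⟩ + 0.6325|10⟩ + 0.3162i|11⟩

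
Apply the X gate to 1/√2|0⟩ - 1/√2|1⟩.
-1/√2|0⟩ + 1/√2|1⟩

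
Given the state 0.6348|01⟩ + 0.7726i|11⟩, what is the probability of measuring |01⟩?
0.403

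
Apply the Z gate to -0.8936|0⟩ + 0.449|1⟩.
-0.8936|0⟩ - 0.449|1⟩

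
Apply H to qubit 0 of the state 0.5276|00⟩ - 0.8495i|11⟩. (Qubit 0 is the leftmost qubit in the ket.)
0.3731|00⟩ - 0.6007i|01⟩ + 0.3731|10⟩ + 0.6007i|11⟩

H on qubit 0 mixes each pair of kets that differ only in qubit 0: amplitudes (a, b) of (|…0…⟩, |…1…⟩) become ((a + b)/√2, (a − b)/√2). Kets absent from the input have amplitude 0.
(|00⟩, |10⟩): (a, b) = (0.5276, 0) → (0.3731, 0.3731)
(|01⟩, |11⟩): (a, b) = (0, -0.8495i) → (-0.6007i, 0.6007i)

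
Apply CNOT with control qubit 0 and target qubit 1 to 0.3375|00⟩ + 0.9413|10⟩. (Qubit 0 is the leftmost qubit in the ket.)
0.3375|00⟩ + 0.9413|11⟩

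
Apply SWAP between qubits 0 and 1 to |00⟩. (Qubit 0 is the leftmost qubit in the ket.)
|00⟩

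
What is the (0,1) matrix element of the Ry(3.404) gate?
-0.9914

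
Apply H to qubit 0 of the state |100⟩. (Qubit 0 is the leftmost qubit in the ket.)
1/√2|000⟩ - 1/√2|100⟩

H on qubit 0 mixes each pair of kets that differ only in qubit 0: amplitudes (a, b) of (|…0…⟩, |…1…⟩) become ((a + b)/√2, (a − b)/√2). Kets absent from the input have amplitude 0.
(|000⟩, |100⟩): (a, b) = (0, 1) → (1/√2, -1/√2)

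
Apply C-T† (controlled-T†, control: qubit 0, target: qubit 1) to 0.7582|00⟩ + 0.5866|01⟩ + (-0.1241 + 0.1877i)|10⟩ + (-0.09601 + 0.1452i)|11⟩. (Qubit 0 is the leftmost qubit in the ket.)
0.7582|00⟩ + 0.5866|01⟩ + (-0.1241 + 0.1877i)|10⟩ + (0.03478 + 0.1706i)|11⟩

C-T† leaves the control-|0⟩ kets |00⟩, |01⟩ unchanged and applies T† to qubit 1 on the control-|1⟩ pair (|10⟩, |11⟩).
T† = [[1, 0], [0, (1/√2 - (1/√2)i)]].
With a = amp(|10⟩) = (-0.1241 + 0.1877i) and b = amp(|11⟩) = (-0.09601 + 0.1452i):
new amp(|10⟩) = (1)·a = (-0.1241 + 0.1877i)
new amp(|11⟩) = (1/√2 - (1/√2)i)·b = (0.03478 + 0.1706i)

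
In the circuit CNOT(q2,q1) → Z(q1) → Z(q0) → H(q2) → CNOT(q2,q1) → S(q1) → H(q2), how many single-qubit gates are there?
5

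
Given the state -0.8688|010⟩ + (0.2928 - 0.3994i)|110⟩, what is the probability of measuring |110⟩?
0.2453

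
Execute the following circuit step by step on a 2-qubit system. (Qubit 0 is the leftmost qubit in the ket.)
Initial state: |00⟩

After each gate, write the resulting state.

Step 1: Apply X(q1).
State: |01⟩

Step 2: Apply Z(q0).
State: |01⟩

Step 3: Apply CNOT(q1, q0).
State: |11⟩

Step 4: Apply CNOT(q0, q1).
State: |10⟩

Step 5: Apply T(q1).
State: |10⟩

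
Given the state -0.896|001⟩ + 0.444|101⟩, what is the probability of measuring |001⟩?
0.8028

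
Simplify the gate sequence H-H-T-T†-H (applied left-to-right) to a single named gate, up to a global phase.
H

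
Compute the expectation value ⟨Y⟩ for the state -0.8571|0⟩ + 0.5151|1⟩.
0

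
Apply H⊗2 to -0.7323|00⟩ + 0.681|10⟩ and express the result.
-0.02565|00⟩ - 0.02565|01⟩ - 0.7067|10⟩ - 0.7067|11⟩

H⊗2 gives amp(|y⟩) = (1/2) Σ_x (−1)^(x·y) amp(|x⟩), where x·y is the number of positions in which both x and y have a 1.
|00⟩: (-0.7323 + 0.681)/2 = -0.02565
|01⟩: (-0.7323 + 0.681)/2 = -0.02565
|10⟩: (-0.7323 - 0.681)/2 = -0.7067
|11⟩: (-0.7323 - 0.681)/2 = -0.7067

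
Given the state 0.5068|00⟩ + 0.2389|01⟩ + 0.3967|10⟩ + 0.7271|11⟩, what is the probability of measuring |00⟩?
0.2568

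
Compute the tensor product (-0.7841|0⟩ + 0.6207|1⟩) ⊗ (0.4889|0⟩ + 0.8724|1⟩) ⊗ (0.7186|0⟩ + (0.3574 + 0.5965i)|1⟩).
-0.2755|000⟩ + (-0.137 - 0.2287i)|001⟩ - 0.4916|010⟩ + (-0.2445 - 0.408i)|011⟩ + 0.2181|100⟩ + (0.1085 + 0.181i)|101⟩ + 0.3891|110⟩ + (0.1935 + 0.323i)|111⟩

amp(|b₁b₂…⟩) = product of the factor amplitudes for bits b₁, b₂, …; only kets whose every factor amplitude is nonzero survive.
|000⟩: (-0.7841)(0.4889)(0.7186) = -0.2755
|001⟩: (-0.7841)(0.4889)(0.3574 + 0.5965i) = (-0.137 - 0.2287i)
|010⟩: (-0.7841)(0.8724)(0.7186) = -0.4916
|011⟩: (-0.7841)(0.8724)(0.3574 + 0.5965i) = (-0.2445 - 0.408i)
|100⟩: (0.6207)(0.4889)(0.7186) = 0.2181
|101⟩: (0.6207)(0.4889)(0.3574 + 0.5965i) = (0.1085 + 0.181i)
|110⟩: (0.6207)(0.8724)(0.7186) = 0.3891
|111⟩: (0.6207)(0.8724)(0.3574 + 0.5965i) = (0.1935 + 0.323i)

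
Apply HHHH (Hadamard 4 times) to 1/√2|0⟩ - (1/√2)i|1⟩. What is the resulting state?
1/√2|0⟩ - (1/√2)i|1⟩

H² = I, so an even number of Hadamards cancels: H^4 = I and the state is unchanged.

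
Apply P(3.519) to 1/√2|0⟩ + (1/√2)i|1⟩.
1/√2|0⟩ + (0.2606 - 0.6573i)|1⟩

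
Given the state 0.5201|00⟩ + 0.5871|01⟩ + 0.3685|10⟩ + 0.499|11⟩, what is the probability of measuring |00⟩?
0.2705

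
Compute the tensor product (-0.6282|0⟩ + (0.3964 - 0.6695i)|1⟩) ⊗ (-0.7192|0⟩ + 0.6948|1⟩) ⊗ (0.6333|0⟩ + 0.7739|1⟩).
0.2861|000⟩ + 0.3496|001⟩ - 0.2764|010⟩ - 0.3378|011⟩ + (-0.1805 + 0.3049i)|100⟩ + (-0.2206 + 0.3726i)|101⟩ + (0.1744 - 0.2946i)|110⟩ + (0.2131 - 0.36i)|111⟩

amp(|b₁b₂…⟩) = product of the factor amplitudes for bits b₁, b₂, …; only kets whose every factor amplitude is nonzero survive.
|000⟩: (-0.6282)(-0.7192)(0.6333) = 0.2861
|001⟩: (-0.6282)(-0.7192)(0.7739) = 0.3496
|010⟩: (-0.6282)(0.6948)(0.6333) = -0.2764
|011⟩: (-0.6282)(0.6948)(0.7739) = -0.3378
|100⟩: (0.3964 - 0.6695i)(-0.7192)(0.6333) = (-0.1805 + 0.3049i)
|101⟩: (0.3964 - 0.6695i)(-0.7192)(0.7739) = (-0.2206 + 0.3726i)
|110⟩: (0.3964 - 0.6695i)(0.6948)(0.6333) = (0.1744 - 0.2946i)
|111⟩: (0.3964 - 0.6695i)(0.6948)(0.7739) = (0.2131 - 0.36i)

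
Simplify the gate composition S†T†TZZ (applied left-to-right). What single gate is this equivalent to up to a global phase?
S†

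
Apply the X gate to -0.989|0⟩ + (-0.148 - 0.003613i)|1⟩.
(-0.148 - 0.003613i)|0⟩ - 0.989|1⟩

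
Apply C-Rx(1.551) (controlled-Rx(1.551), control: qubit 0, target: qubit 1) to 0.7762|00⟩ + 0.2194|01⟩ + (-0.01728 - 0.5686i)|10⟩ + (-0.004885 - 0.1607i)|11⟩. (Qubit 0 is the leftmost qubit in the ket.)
0.7762|00⟩ + 0.2194|01⟩ + (-0.1248 - 0.4026i)|10⟩ + (-0.4015 - 0.1027i)|11⟩

C-Rx(1.551) leaves the control-|0⟩ kets |00⟩, |01⟩ unchanged and applies Rx(1.551) to qubit 1 on the control-|1⟩ pair (|10⟩, |11⟩).
Rx(1.551) = [[cos(θ/2), −i·sin(θ/2)], [−i·sin(θ/2), cos(θ/2)]]; θ = 1.551, cos(θ/2) ≈ 0.714071, sin(θ/2) ≈ 0.700073.
With a = amp(|10⟩) = (-0.01728 - 0.5686i) and b = amp(|11⟩) = (-0.004885 - 0.1607i):
new amp(|10⟩) = (0.714071)·a + (-0.700073i)·b = (-0.1248 - 0.4026i)
new amp(|11⟩) = (-0.700073i)·a + (0.714071)·b = (-0.4015 - 0.1027i)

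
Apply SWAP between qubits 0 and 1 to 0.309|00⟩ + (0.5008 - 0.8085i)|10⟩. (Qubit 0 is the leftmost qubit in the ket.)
0.309|00⟩ + (0.5008 - 0.8085i)|01⟩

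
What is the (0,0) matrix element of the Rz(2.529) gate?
(0.3015 - 0.9535i)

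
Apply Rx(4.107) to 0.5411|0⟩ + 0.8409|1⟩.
(-0.2512 - 0.7448i)|0⟩ + (-0.3903 - 0.4793i)|1⟩

Rx(4.107) = [[cos(θ/2), −i·sin(θ/2)], [−i·sin(θ/2), cos(θ/2)]]; θ = 4.107, cos(θ/2) ≈ -0.464176, sin(θ/2) ≈ 0.885743.
With a = amp(|0⟩) = 0.5411 and b = amp(|1⟩) = 0.8409:
new amp(|0⟩) = (-0.464176)·a + (-0.885743i)·b = (-0.2512 - 0.7448i)
new amp(|1⟩) = (-0.885743i)·a + (-0.464176)·b = (-0.3903 - 0.4793i)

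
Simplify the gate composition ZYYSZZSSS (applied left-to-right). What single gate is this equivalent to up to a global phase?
Z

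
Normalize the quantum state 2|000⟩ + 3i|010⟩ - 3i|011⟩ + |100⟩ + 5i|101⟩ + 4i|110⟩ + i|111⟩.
0.2481|000⟩ + 0.3721i|010⟩ - 0.3721i|011⟩ + 0.124|100⟩ + 0.6202i|101⟩ + 0.4961i|110⟩ + 0.124i|111⟩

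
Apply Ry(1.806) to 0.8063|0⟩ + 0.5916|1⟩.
0.03479|0⟩ + 0.9994|1⟩

Ry(1.806) = [[cos(θ/2), −sin(θ/2)], [sin(θ/2), cos(θ/2)]]; θ = 1.806, cos(θ/2) ≈ 0.619257, sin(θ/2) ≈ 0.785188.
With a = amp(|0⟩) = 0.8063 and b = amp(|1⟩) = 0.5916:
new amp(|0⟩) = (0.619257)·a + (-0.785188)·b = 0.03479
new amp(|1⟩) = (0.785188)·a + (0.619257)·b = 0.9994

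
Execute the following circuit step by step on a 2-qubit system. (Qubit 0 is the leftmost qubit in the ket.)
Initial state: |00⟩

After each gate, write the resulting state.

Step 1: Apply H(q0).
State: 1/√2|00⟩ + 1/√2|10⟩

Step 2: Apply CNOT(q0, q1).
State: 1/√2|00⟩ + 1/√2|11⟩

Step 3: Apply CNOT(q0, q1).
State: 1/√2|00⟩ + 1/√2|10⟩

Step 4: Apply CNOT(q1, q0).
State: 1/√2|00⟩ + 1/√2|10⟩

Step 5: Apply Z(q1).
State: 1/√2|00⟩ + 1/√2|10⟩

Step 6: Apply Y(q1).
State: (1/√2)i|01⟩ + (1/√2)i|11⟩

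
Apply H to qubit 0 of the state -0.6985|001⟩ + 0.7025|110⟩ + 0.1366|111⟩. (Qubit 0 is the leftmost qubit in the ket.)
-0.4939|001⟩ + 0.4967|010⟩ + 0.09659|011⟩ - 0.4939|101⟩ - 0.4967|110⟩ - 0.09659|111⟩

H on qubit 0 mixes each pair of kets that differ only in qubit 0: amplitudes (a, b) of (|…0…⟩, |…1…⟩) become ((a + b)/√2, (a − b)/√2). Kets absent from the input have amplitude 0.
(|001⟩, |101⟩): (a, b) = (-0.6985, 0) → (-0.4939, -0.4939)
(|010⟩, |110⟩): (a, b) = (0, 0.7025) → (0.4967, -0.4967)
(|011⟩, |111⟩): (a, b) = (0, 0.1366) → (0.09659, -0.09659)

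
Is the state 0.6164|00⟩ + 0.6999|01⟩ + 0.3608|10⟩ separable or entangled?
Entangled

Writing the state as a|00⟩ + b|01⟩ + c|10⟩ + d|11⟩, it is a product state iff ad − bc = 0.
Here (a, b, c, d) = (0.6164, 0.6999, 0.3608, 0): ad − bc = (0.6164)(0) − (0.6999)(0.3608) = -0.2525 ≠ 0, so the state is entangled.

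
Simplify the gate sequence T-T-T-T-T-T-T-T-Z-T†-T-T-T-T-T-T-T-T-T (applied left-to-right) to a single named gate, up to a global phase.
Z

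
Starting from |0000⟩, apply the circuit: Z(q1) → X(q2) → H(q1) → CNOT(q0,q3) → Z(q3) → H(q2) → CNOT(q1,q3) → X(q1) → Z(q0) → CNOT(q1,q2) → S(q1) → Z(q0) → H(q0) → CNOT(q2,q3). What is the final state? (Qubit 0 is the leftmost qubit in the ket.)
1/√8|0001⟩ - 1/√8|0010⟩ - (1/√8)i|0100⟩ + (1/√8)i|0111⟩ + 1/√8|1001⟩ - 1/√8|1010⟩ - (1/√8)i|1100⟩ + (1/√8)i|1111⟩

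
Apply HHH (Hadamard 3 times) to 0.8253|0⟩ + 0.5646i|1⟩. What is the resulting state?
(0.5836 + 0.3992i)|0⟩ + (0.5836 - 0.3992i)|1⟩

H² = I, so H^3 = H: a single Hadamard. With (a, b) = (0.8253, 0.5646i), H gives ((a + b)/√2, (a − b)/√2) = ((0.5836 + 0.3992i), (0.5836 - 0.3992i)).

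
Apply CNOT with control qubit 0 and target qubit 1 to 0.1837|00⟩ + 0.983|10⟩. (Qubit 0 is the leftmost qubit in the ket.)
0.1837|00⟩ + 0.983|11⟩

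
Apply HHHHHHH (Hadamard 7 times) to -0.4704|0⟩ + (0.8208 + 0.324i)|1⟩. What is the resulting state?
(0.2478 + 0.2291i)|0⟩ + (-0.913 - 0.2291i)|1⟩

H² = I, so H^7 = H: a single Hadamard. With (a, b) = (-0.4704, (0.8208 + 0.324i)), H gives ((a + b)/√2, (a − b)/√2) = ((0.2478 + 0.2291i), (-0.913 - 0.2291i)).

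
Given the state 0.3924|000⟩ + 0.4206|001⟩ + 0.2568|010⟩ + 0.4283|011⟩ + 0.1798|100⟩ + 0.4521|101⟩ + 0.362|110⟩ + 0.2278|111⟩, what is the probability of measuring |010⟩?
0.06595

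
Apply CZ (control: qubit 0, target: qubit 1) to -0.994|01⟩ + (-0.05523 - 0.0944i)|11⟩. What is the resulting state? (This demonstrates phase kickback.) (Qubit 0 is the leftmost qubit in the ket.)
-0.994|01⟩ + (0.05523 + 0.0944i)|11⟩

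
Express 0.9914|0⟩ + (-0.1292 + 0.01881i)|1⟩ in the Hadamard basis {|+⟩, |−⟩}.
(0.6097 + 0.0133i)|+⟩ + (0.7924 - 0.0133i)|−⟩

With |ψ⟩ = α|0⟩ + β|1⟩, the Hadamard-basis coefficients are ⟨+|ψ⟩ = (α + β)/√2 and ⟨−|ψ⟩ = (α − β)/√2.
Here α = 0.9914, β = (-0.1292 + 0.01881i): (α + β)/√2 = (0.6097 + 0.0133i), (α − β)/√2 = (0.7924 - 0.0133i).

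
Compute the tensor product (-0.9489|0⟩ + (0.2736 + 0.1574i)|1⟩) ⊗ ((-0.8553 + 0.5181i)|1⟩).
(0.8116 - 0.4916i)|01⟩ + (-0.3156 + 0.007128i)|11⟩

amp(|b₁b₂…⟩) = product of the factor amplitudes for bits b₁, b₂, …; only kets whose every factor amplitude is nonzero survive.
|01⟩: (-0.9489)(-0.8553 + 0.5181i) = (0.8116 - 0.4916i)
|11⟩: (0.2736 + 0.1574i)(-0.8553 + 0.5181i) = (-0.3156 + 0.007128i)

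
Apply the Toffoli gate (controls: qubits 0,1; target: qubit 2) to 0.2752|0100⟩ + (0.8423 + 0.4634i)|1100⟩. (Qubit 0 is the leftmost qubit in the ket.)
0.2752|0100⟩ + (0.8423 + 0.4634i)|1110⟩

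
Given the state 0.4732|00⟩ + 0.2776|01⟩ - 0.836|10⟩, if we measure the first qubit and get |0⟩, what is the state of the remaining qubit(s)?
0.8625|0⟩ + 0.506|1⟩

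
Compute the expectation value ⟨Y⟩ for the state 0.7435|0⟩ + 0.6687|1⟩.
0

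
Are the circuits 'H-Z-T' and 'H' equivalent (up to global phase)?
No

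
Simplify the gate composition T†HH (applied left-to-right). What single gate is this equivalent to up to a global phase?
T†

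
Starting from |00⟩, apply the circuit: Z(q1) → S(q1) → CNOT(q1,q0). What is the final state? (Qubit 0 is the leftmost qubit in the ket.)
|00⟩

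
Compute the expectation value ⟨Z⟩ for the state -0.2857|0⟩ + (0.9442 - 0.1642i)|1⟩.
-0.8369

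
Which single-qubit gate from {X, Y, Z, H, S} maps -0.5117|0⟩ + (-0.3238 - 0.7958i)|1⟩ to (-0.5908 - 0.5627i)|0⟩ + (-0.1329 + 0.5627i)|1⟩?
H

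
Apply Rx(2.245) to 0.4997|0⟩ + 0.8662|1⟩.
(0.2166 - 0.7806i)|0⟩ + (0.3754 - 0.4503i)|1⟩

Rx(2.245) = [[cos(θ/2), −i·sin(θ/2)], [−i·sin(θ/2), cos(θ/2)]]; θ = 2.245, cos(θ/2) ≈ 0.433431, sin(θ/2) ≈ 0.901187.
With a = amp(|0⟩) = 0.4997 and b = amp(|1⟩) = 0.8662:
new amp(|0⟩) = (0.433431)·a + (-0.901187i)·b = (0.2166 - 0.7806i)
new amp(|1⟩) = (-0.901187i)·a + (0.433431)·b = (0.3754 - 0.4503i)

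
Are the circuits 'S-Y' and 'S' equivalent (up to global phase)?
No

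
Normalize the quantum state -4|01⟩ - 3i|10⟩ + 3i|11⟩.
-0.686|01⟩ - 0.5145i|10⟩ + 0.5145i|11⟩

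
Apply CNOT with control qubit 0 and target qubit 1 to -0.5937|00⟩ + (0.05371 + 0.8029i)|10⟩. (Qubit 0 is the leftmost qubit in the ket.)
-0.5937|00⟩ + (0.05371 + 0.8029i)|11⟩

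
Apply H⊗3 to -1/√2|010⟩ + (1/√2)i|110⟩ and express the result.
(-0.25 + 0.25i)|000⟩ + (-0.25 + 0.25i)|001⟩ + (0.25 - 0.25i)|010⟩ + (0.25 - 0.25i)|011⟩ + (-0.25 - 0.25i)|100⟩ + (-0.25 - 0.25i)|101⟩ + (0.25 + 0.25i)|110⟩ + (0.25 + 0.25i)|111⟩

H⊗3 gives amp(|y⟩) = (1/2√2) Σ_x (−1)^(x·y) amp(|x⟩), where x·y is the number of positions in which both x and y have a 1.
|000⟩: (-1/√2 + (1/√2)i)/(2√2) = (-0.25 + 0.25i)
|001⟩: (-1/√2 + (1/√2)i)/(2√2) = (-0.25 + 0.25i)
|010⟩: (1/√2 - (1/√2)i)/(2√2) = (0.25 - 0.25i)
|011⟩: (1/√2 - (1/√2)i)/(2√2) = (0.25 - 0.25i)
|100⟩: (-1/√2 - (1/√2)i)/(2√2) = (-0.25 - 0.25i)
|101⟩: (-1/√2 - (1/√2)i)/(2√2) = (-0.25 - 0.25i)
|110⟩: (1/√2 + (1/√2)i)/(2√2) = (0.25 + 0.25i)
|111⟩: (1/√2 + (1/√2)i)/(2√2) = (0.25 + 0.25i)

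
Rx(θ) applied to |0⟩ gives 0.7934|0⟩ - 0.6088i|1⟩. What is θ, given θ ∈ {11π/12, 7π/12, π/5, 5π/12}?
5π/12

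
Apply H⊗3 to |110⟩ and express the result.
1/√8|000⟩ + 1/√8|001⟩ - 1/√8|010⟩ - 1/√8|011⟩ - 1/√8|100⟩ - 1/√8|101⟩ + 1/√8|110⟩ + 1/√8|111⟩

H⊗3 gives amp(|y⟩) = (1/2√2) Σ_x (−1)^(x·y) amp(|x⟩), where x·y is the number of positions in which both x and y have a 1.
|000⟩: (1)/(2√2) = 1/√8
|001⟩: (1)/(2√2) = 1/√8
|010⟩: (-1)/(2√2) = -1/√8
|011⟩: (-1)/(2√2) = -1/√8
|100⟩: (-1)/(2√2) = -1/√8
|101⟩: (-1)/(2√2) = -1/√8
|110⟩: (1)/(2√2) = 1/√8
|111⟩: (1)/(2√2) = 1/√8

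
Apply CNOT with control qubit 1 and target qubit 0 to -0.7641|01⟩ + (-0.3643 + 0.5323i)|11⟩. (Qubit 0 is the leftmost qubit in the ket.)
(-0.3643 + 0.5323i)|01⟩ - 0.7641|11⟩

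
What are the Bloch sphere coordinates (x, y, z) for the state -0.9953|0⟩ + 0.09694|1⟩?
(-0.193, 0, 0.9812)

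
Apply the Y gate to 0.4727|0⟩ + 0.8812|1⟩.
-0.8812i|0⟩ + 0.4727i|1⟩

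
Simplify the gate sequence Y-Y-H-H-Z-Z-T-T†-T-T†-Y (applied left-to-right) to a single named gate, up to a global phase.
Y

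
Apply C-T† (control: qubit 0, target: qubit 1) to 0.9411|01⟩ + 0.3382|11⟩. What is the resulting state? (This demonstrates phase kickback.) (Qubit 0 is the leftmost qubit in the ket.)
0.9411|01⟩ + (0.2391 - 0.2391i)|11⟩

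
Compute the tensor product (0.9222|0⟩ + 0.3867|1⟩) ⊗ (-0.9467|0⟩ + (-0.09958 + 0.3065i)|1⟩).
-0.873|00⟩ + (-0.09183 + 0.2827i)|01⟩ - 0.3661|10⟩ + (-0.03851 + 0.1185i)|11⟩

amp(|b₁b₂…⟩) = product of the factor amplitudes for bits b₁, b₂, …; only kets whose every factor amplitude is nonzero survive.
|00⟩: (0.9222)(-0.9467) = -0.873
|01⟩: (0.9222)(-0.09958 + 0.3065i) = (-0.09183 + 0.2827i)
|10⟩: (0.3867)(-0.9467) = -0.3661
|11⟩: (0.3867)(-0.09958 + 0.3065i) = (-0.03851 + 0.1185i)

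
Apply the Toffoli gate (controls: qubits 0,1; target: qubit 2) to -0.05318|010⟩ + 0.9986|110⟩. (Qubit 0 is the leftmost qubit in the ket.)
-0.05318|010⟩ + 0.9986|111⟩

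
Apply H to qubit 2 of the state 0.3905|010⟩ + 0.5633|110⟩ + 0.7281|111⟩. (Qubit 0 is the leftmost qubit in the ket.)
0.2761|010⟩ + 0.2761|011⟩ + 0.9132|110⟩ - 0.1165|111⟩

H on qubit 2 mixes each pair of kets that differ only in qubit 2: amplitudes (a, b) of (|…0…⟩, |…1…⟩) become ((a + b)/√2, (a − b)/√2). Kets absent from the input have amplitude 0.
(|010⟩, |011⟩): (a, b) = (0.3905, 0) → (0.2761, 0.2761)
(|110⟩, |111⟩): (a, b) = (0.5633, 0.7281) → (0.9132, -0.1165)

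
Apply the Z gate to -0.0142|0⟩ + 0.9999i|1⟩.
-0.0142|0⟩ - 0.9999i|1⟩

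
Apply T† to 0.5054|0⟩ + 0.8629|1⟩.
0.5054|0⟩ + (0.6102 - 0.6102i)|1⟩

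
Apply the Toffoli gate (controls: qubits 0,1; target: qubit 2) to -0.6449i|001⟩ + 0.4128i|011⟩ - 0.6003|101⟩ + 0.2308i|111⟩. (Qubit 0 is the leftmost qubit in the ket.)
-0.6449i|001⟩ + 0.4128i|011⟩ - 0.6003|101⟩ + 0.2308i|110⟩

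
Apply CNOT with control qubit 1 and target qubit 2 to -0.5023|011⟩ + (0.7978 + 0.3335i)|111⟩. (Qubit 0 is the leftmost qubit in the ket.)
-0.5023|010⟩ + (0.7978 + 0.3335i)|110⟩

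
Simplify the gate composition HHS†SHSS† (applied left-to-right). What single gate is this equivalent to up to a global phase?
H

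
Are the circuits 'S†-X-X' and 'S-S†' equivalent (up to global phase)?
No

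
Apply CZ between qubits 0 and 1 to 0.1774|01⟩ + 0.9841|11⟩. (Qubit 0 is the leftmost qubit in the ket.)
0.1774|01⟩ - 0.9841|11⟩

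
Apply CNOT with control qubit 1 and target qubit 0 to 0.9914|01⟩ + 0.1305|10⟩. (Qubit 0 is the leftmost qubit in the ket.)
0.1305|10⟩ + 0.9914|11⟩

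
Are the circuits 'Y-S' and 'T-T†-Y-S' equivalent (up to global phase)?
Yes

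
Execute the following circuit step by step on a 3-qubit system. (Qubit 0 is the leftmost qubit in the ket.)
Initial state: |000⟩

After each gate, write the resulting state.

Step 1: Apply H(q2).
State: 1/√2|000⟩ + 1/√2|001⟩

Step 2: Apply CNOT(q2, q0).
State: 1/√2|000⟩ + 1/√2|101⟩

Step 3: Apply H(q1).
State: 1/2|000⟩ + 1/2|010⟩ + 1/2|101⟩ + 1/2|111⟩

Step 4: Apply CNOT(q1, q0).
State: 1/2|000⟩ + 1/2|011⟩ + 1/2|101⟩ + 1/2|110⟩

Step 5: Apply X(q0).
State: 1/2|001⟩ + 1/2|010⟩ + 1/2|100⟩ + 1/2|111⟩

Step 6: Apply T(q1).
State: 1/2|001⟩ + (1/√8 + (1/√8)i)|010⟩ + 1/2|100⟩ + (1/√8 + (1/√8)i)|111⟩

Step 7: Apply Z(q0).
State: 1/2|001⟩ + (1/√8 + (1/√8)i)|010⟩ - 1/2|100⟩ + (-1/√8 - (1/√8)i)|111⟩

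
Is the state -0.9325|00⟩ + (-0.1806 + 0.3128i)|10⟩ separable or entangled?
Separable

Writing the state as a|00⟩ + b|01⟩ + c|10⟩ + d|11⟩, it is a product state iff ad − bc = 0.
Here (a, b, c, d) = (-0.9325, 0, (-0.1806 + 0.3128i), 0): ad − bc = (-0.9325)(0) − (0)(-0.1806 + 0.3128i) = 0, so the state is separable.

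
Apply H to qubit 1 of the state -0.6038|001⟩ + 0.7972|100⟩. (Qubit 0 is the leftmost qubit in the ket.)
-0.427|001⟩ - 0.427|011⟩ + 0.5637|100⟩ + 0.5637|110⟩

H on qubit 1 mixes each pair of kets that differ only in qubit 1: amplitudes (a, b) of (|…0…⟩, |…1…⟩) become ((a + b)/√2, (a − b)/√2). Kets absent from the input have amplitude 0.
(|001⟩, |011⟩): (a, b) = (-0.6038, 0) → (-0.427, -0.427)
(|100⟩, |110⟩): (a, b) = (0.7972, 0) → (0.5637, 0.5637)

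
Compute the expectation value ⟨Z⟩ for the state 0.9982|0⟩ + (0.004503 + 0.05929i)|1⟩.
0.9929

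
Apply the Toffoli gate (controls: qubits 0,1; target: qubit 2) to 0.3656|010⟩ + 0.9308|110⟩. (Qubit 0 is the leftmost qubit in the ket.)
0.3656|010⟩ + 0.9308|111⟩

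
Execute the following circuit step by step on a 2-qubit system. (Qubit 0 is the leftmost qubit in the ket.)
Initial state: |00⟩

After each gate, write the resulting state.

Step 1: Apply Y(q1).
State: i|01⟩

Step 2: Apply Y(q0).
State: -|11⟩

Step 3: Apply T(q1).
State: (-1/√2 - (1/√2)i)|11⟩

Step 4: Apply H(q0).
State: (-1/2 - (1/2)i)|01⟩ + (1/2 + (1/2)i)|11⟩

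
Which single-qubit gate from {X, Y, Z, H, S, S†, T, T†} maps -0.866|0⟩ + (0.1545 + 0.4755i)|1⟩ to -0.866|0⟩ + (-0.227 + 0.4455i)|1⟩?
T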